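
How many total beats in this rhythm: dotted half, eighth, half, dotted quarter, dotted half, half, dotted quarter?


Beat values:
  dotted half = 3 beats
  eighth = 0.5 beats
  half = 2 beats
  dotted quarter = 1.5 beats
  dotted half = 3 beats
  half = 2 beats
  dotted quarter = 1.5 beats
Sum = 3 + 0.5 + 2 + 1.5 + 3 + 2 + 1.5
= 13.5 beats


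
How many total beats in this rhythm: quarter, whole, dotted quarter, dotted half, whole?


Solution.
Beat values:
  quarter = 1 beat
  whole = 4 beats
  dotted quarter = 1.5 beats
  dotted half = 3 beats
  whole = 4 beats
Sum = 1 + 4 + 1.5 + 3 + 4
= 13.5 beats


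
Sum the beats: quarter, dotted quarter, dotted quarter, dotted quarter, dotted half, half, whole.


Beat values:
  quarter = 1 beat
  dotted quarter = 1.5 beats
  dotted quarter = 1.5 beats
  dotted quarter = 1.5 beats
  dotted half = 3 beats
  half = 2 beats
  whole = 4 beats
Sum = 1 + 1.5 + 1.5 + 1.5 + 3 + 2 + 4
= 14.5 beats


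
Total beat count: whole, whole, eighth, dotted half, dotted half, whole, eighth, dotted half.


Let's work it out.
Beat values:
  whole = 4 beats
  whole = 4 beats
  eighth = 0.5 beats
  dotted half = 3 beats
  dotted half = 3 beats
  whole = 4 beats
  eighth = 0.5 beats
  dotted half = 3 beats
Sum = 4 + 4 + 0.5 + 3 + 3 + 4 + 0.5 + 3
= 22 beats


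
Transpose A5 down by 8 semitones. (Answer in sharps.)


Step by step:
A5: chromatic position 9 in octave 5 → absolute = 5×12 + 9 = 69
Transpose down 8: 69 - 8 = 61
61 = 5×12 + 1 → C# in octave 5
Result = C#5


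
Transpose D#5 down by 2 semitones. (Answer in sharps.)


Working:
D#5: chromatic position 3 in octave 5 → absolute = 5×12 + 3 = 63
Transpose down 2: 63 - 2 = 61
61 = 5×12 + 1 → C# in octave 5
Result = C#5


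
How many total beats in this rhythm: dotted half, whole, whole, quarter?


Step by step:
Beat values:
  dotted half = 3 beats
  whole = 4 beats
  whole = 4 beats
  quarter = 1 beat
Sum = 3 + 4 + 4 + 1
= 12 beats


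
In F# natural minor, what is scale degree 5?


Reasoning:
Natural minor scale pattern: W-H-W-W-H-W-W (2-1-2-2-1-2-2 semitones)
Starting from F#:
  F# + 2 semitones → G#
  G# + 1 semitone → A
  A + 2 semitones → B
  B + 2 semitones → C#
  C# + 1 semitone → D
  D + 2 semitones → E
  E + 2 semitones → F#
Scale: F# G# A B C# D E
Degree 5 = C#


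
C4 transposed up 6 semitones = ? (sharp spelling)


Reasoning:
C4: chromatic position 0 in octave 4 → absolute = 4×12 + 0 = 48
Transpose up 6: 48 + 6 = 54
54 = 4×12 + 6 → F# in octave 4
Result = F#4


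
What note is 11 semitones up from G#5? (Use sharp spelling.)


G#5: chromatic position 8 in octave 5 → absolute = 5×12 + 8 = 68
Transpose up 11: 68 + 11 = 79
79 = 6×12 + 7 → G in octave 6
Result = G6


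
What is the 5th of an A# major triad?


Reasoning:
Major triad = root + major 3rd (4 semitones) + perfect 5th (7 semitones)
A triad on A# stacks thirds, so the chord tones use letter names A-C-E
Root: A#
Major 3rd above A#: C##
Perfect 5th above A#: E#
The 5th = E#


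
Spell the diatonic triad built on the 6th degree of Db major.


Solution.
Db major scale: Db Eb F Gb Ab Bb C
Diatonic triad on degree 6 stacks scale notes 6, 1, 3: Bb Db F
Bb→Db = 3 semitones; Bb→F = 7 semitones → minor triad
= Bb Db F (minor)


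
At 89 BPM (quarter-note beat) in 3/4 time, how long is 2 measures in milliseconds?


Let's work it out.
Quarter-note beat duration = 60000 / 89 ms
Beats per measure (3/4) = 3
One measure = 3 × 60000 / 89 = 180000 / 89 ms
2 measures = 2 × 180000 / 89 = 360000 / 89
= 4044.9 ms


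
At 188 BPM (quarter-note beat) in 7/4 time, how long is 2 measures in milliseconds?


Quarter-note beat duration = 60000 / 188 ms
Beats per measure (7/4) = 7
One measure = 7 × 60000 / 188 = 420000 / 188 ms
2 measures = 2 × 420000 / 188 = 840000 / 188
= 4468.1 ms


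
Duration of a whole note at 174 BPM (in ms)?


Step by step:
One quarter-note beat = 60000 / BPM = 60000 / 174 ms
Whole note = 4 × quarter note
Duration = 4 × 60000 / 174 = 240000 / 174
= 1379.3 ms


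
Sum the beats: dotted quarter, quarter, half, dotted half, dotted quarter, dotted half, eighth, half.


Solution.
Beat values:
  dotted quarter = 1.5 beats
  quarter = 1 beat
  half = 2 beats
  dotted half = 3 beats
  dotted quarter = 1.5 beats
  dotted half = 3 beats
  eighth = 0.5 beats
  half = 2 beats
Sum = 1.5 + 1 + 2 + 3 + 1.5 + 3 + 0.5 + 2
= 14.5 beats


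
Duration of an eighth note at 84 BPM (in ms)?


One quarter-note beat = 60000 / BPM = 60000 / 84 ms
Eighth note = 1/2 × quarter note
Duration = 1/2 × 60000 / 84 = 30000 / 84
= 357.1 ms


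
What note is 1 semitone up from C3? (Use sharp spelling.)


C3: chromatic position 0 in octave 3 → absolute = 3×12 + 0 = 36
Transpose up 1: 36 + 1 = 37
37 = 3×12 + 1 → C# in octave 3
Result = C#3


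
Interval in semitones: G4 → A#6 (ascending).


Absolute semitone position = octave×12 + chromatic position
G4: 4×12 + 7 = 55
A#6: 6×12 + 10 = 82
Difference = 82 - 55 = 27
= 27 semitones


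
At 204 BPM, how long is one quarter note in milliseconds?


Reasoning:
One quarter-note beat = 60000 / BPM = 60000 / 204 ms
Duration = 60000 / 204
= 294.1 ms


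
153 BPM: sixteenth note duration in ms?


Solution.
One quarter-note beat = 60000 / BPM = 60000 / 153 ms
Sixteenth note = 1/4 × quarter note
Duration = 1/4 × 60000 / 153 = 15000 / 153
= 98.0 ms


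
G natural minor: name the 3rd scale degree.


Natural minor scale pattern: W-H-W-W-H-W-W (2-1-2-2-1-2-2 semitones)
Starting from G:
  G + 2 semitones → A
  A + 1 semitone → Bb
  Bb + 2 semitones → C
  C + 2 semitones → D
  D + 1 semitone → Eb
  Eb + 2 semitones → F
  F + 2 semitones → G
Scale: G A Bb C D Eb F
Degree 3 = Bb


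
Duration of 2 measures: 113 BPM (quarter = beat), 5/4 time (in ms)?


Solution.
Quarter-note beat duration = 60000 / 113 ms
Beats per measure (5/4) = 5
One measure = 5 × 60000 / 113 = 300000 / 113 ms
2 measures = 2 × 300000 / 113 = 600000 / 113
= 5309.7 ms


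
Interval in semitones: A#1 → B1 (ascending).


Step by step:
Absolute semitone position = octave×12 + chromatic position
A#1: 1×12 + 10 = 22
B1: 1×12 + 11 = 23
Difference = 23 - 22 = 1
= 1 semitone


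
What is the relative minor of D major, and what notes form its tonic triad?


Solution.
The relative minor shares the major's key signature and starts on its 6th degree
6th degree = a major 6th above the tonic; a major 6th above D is B
→ relative minor of D major is B minor
Tonic triad of B minor = root + minor 3rd + perfect 5th = B D F#
= B minor; triad = B D F#


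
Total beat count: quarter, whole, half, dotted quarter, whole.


Beat values:
  quarter = 1 beat
  whole = 4 beats
  half = 2 beats
  dotted quarter = 1.5 beats
  whole = 4 beats
Sum = 1 + 4 + 2 + 1.5 + 4
= 12.5 beats


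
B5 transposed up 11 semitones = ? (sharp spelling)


Reasoning:
B5: chromatic position 11 in octave 5 → absolute = 5×12 + 11 = 71
Transpose up 11: 71 + 11 = 82
82 = 6×12 + 10 → A# in octave 6
Result = A#6


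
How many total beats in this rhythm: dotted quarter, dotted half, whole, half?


Working:
Beat values:
  dotted quarter = 1.5 beats
  dotted half = 3 beats
  whole = 4 beats
  half = 2 beats
Sum = 1.5 + 3 + 4 + 2
= 10.5 beats


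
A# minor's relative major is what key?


Solution.
The relative major shares the key signature and is a minor 3rd above the minor tonic
A minor 3rd above A# is C#
→ relative major of A# minor is C# major
= C# major


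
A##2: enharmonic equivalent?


Solution.
Enharmonic notes sound the same pitch but are spelled with different letter names
A## and B name the same pitch class
= B2


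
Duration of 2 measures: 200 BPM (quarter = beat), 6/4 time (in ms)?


Solution.
Quarter-note beat duration = 60000 / 200 ms
Beats per measure (6/4) = 6
One measure = 6 × 60000 / 200 = 360000 / 200 ms
2 measures = 2 × 360000 / 200 = 720000 / 200
= 3600.0 ms


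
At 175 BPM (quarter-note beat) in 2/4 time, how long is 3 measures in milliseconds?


Reasoning:
Quarter-note beat duration = 60000 / 175 ms
Beats per measure (2/4) = 2
One measure = 2 × 60000 / 175 = 120000 / 175 ms
3 measures = 3 × 120000 / 175 = 360000 / 175
= 2057.1 ms


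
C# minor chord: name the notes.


Let's work it out.
Minor triad = root + minor 3rd (3 semitones) + perfect 5th (7 semitones)
A triad on C# stacks thirds, so the chord tones use letter names C-E-G
Root: C#
Minor 3rd above C#: E
Perfect 5th above C#: G#
Chord = C# E G#


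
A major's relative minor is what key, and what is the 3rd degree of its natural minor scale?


The relative minor shares the major's key signature and starts on its 6th degree
6th degree = a major 6th above the tonic; a major 6th above A is F#
→ relative minor of A major is F# minor
F# natural minor scale: F# G# A B C# D E
= F# minor; 3rd degree = A


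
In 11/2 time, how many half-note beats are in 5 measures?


Solution.
Time signature 11/2: the bottom number 2 means the half note gets one count
The top number 11 means 11 half-note beats per measure
Total = 11 × 5 measures
= 55 half-note beats


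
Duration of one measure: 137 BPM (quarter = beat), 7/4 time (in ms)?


Step by step:
Quarter-note beat duration = 60000 / 137 ms
Beats per measure (7/4) = 7
One measure = 7 × 60000 / 137 = 420000 / 137 ms
= 3065.7 ms


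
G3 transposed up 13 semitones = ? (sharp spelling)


Working:
G3: chromatic position 7 in octave 3 → absolute = 3×12 + 7 = 43
Transpose up 13: 43 + 13 = 56
56 = 4×12 + 8 → G# in octave 4
Result = G#4


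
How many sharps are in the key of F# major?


Let's work it out.
Sharp major keys follow the circle of fifths: C(0), G(1), D(2), A(3), E(4), B(5), F#(6), C#(7)
F# major has 6 sharps
Order of sharps: F# C# G# D# A# E# B# → first 6: F#, C#, G#, D#, A#, E#
= 6 sharps


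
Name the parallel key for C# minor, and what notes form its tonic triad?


Working:
Parallel keys share the same tonic but differ in mode
C# minor → parallel is C# major
Tonic triad of C# major = C# E# G#
= C# major; triad = C# E# G#


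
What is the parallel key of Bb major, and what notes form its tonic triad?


Parallel keys share the same tonic but differ in mode
Bb major → parallel is Bb minor
Tonic triad of Bb minor = Bb Db F
= Bb minor; triad = Bb Db F


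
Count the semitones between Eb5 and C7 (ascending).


Let's work it out.
Absolute semitone position = octave×12 + chromatic position
Eb5: 5×12 + 3 = 63
C7: 7×12 + 0 = 84
Difference = 84 - 63 = 21
= 21 semitones


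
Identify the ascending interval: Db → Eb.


Solution.
Letter names: D → E spans 2 letter names → a 2nd
Semitones: Db → Eb = 2 half-steps
A 2nd of 2 semitones is a major 2nd
= major 2nd


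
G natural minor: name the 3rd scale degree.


Reasoning:
Natural minor scale pattern: W-H-W-W-H-W-W (2-1-2-2-1-2-2 semitones)
Starting from G:
  G + 2 semitones → A
  A + 1 semitone → Bb
  Bb + 2 semitones → C
  C + 2 semitones → D
  D + 1 semitone → Eb
  Eb + 2 semitones → F
  F + 2 semitones → G
Scale: G A Bb C D Eb F
Degree 3 = Bb


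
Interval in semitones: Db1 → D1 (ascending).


Step by step:
Absolute semitone position = octave×12 + chromatic position
Db1: 1×12 + 1 = 13
D1: 1×12 + 2 = 14
Difference = 14 - 13 = 1
= 1 semitone


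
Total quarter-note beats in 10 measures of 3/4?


Solution.
Time signature 3/4: the bottom number 4 means the quarter note gets one count
The top number 3 means 3 quarter-note beats per measure
Total = 3 × 10 measures
= 30 quarter-note beats


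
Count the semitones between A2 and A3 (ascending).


Reasoning:
Absolute semitone position = octave×12 + chromatic position
A2: 2×12 + 9 = 33
A3: 3×12 + 9 = 45
Difference = 45 - 33 = 12
= 12 semitones


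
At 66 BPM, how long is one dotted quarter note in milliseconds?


Working:
One quarter-note beat = 60000 / BPM = 60000 / 66 ms
Dotted quarter note = 3/2 × quarter note
Duration = 3/2 × 60000 / 66 = 90000 / 66
= 1363.6 ms


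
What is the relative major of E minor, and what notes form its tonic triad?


Let's work it out.
The relative major shares the key signature and is a minor 3rd above the minor tonic
A minor 3rd above E is G
→ relative major of E minor is G major
Tonic triad of G major = root + major 3rd + perfect 5th = G B D
= G major; triad = G B D


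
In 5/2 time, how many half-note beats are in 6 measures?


Working:
Time signature 5/2: the bottom number 2 means the half note gets one count
The top number 5 means 5 half-note beats per measure
Total = 5 × 6 measures
= 30 half-note beats


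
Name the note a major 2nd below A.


Solution.
A 2nd spans 2 letter names, so from A we land on G
A major 2nd = 2 semitones below A
Spell G at that pitch: G
= G


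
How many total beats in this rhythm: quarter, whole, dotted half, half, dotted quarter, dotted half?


Step by step:
Beat values:
  quarter = 1 beat
  whole = 4 beats
  dotted half = 3 beats
  half = 2 beats
  dotted quarter = 1.5 beats
  dotted half = 3 beats
Sum = 1 + 4 + 3 + 2 + 1.5 + 3
= 14.5 beats


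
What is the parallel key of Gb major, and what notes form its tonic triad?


Let's work it out.
Parallel keys share the same tonic but differ in mode
Gb major → parallel is Gb minor
Tonic triad of Gb minor = Gb Bbb Db
= Gb minor; triad = Gb Bbb Db


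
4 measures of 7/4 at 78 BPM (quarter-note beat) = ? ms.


Reasoning:
Quarter-note beat duration = 60000 / 78 ms
Beats per measure (7/4) = 7
One measure = 7 × 60000 / 78 = 420000 / 78 ms
4 measures = 4 × 420000 / 78 = 1680000 / 78
= 21538.5 ms


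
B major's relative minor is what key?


Working:
The relative minor shares the major's key signature and starts on its 6th degree
6th degree = a major 6th above the tonic; a major 6th above B is G#
→ relative minor of B major is G# minor
= G# minor


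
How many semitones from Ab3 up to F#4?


Absolute semitone position = octave×12 + chromatic position
Ab3: 3×12 + 8 = 44
F#4: 4×12 + 6 = 54
Difference = 54 - 44 = 10
= 10 semitones


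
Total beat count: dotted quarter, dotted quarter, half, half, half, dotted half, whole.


Beat values:
  dotted quarter = 1.5 beats
  dotted quarter = 1.5 beats
  half = 2 beats
  half = 2 beats
  half = 2 beats
  dotted half = 3 beats
  whole = 4 beats
Sum = 1.5 + 1.5 + 2 + 2 + 2 + 3 + 4
= 16 beats


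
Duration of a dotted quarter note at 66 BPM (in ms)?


Step by step:
One quarter-note beat = 60000 / BPM = 60000 / 66 ms
Dotted quarter note = 3/2 × quarter note
Duration = 3/2 × 60000 / 66 = 90000 / 66
= 1363.6 ms


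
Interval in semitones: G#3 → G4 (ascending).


Step by step:
Absolute semitone position = octave×12 + chromatic position
G#3: 3×12 + 8 = 44
G4: 4×12 + 7 = 55
Difference = 55 - 44 = 11
= 11 semitones


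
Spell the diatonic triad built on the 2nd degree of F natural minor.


Reasoning:
F natural minor scale: F G Ab Bb C Db Eb
Diatonic triad on degree 2 stacks scale notes 2, 4, 6: G Bb Db
G→Bb = 3 semitones; G→Db = 6 semitones → diminished triad
= G Bb Db (diminished)


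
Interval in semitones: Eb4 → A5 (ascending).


Working:
Absolute semitone position = octave×12 + chromatic position
Eb4: 4×12 + 3 = 51
A5: 5×12 + 9 = 69
Difference = 69 - 51 = 18
= 18 semitones


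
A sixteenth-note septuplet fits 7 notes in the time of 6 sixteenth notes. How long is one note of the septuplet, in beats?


Septuplet: 7 notes occupy the space of 6 sixteenth notes
Space = 6 × 1/4 = 3/2 beats
Each septuplet note = 3/2 / 7 = 3/14 beats
= 3/14 beats


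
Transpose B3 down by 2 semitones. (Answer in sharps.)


B3: chromatic position 11 in octave 3 → absolute = 3×12 + 11 = 47
Transpose down 2: 47 - 2 = 45
45 = 3×12 + 9 → A in octave 3
Result = A3


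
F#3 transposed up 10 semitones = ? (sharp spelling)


Reasoning:
F#3: chromatic position 6 in octave 3 → absolute = 3×12 + 6 = 42
Transpose up 10: 42 + 10 = 52
52 = 4×12 + 4 → E in octave 4
Result = E4


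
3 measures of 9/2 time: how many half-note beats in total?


Let's work it out.
Time signature 9/2: the bottom number 2 means the half note gets one count
The top number 9 means 9 half-note beats per measure
Total = 9 × 3 measures
= 27 half-note beats


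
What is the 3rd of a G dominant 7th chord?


Dominant 7th chord = root + major 3rd + perfect 5th + minor 7th
Seventh chords stack in thirds, so the letter names are G-B-D-F
Root: G
Major 3rd above G: B
Perfect 5th above G: D
Minor 7th above G: F
The 3rd = B


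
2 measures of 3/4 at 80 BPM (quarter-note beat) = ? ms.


Let's work it out.
Quarter-note beat duration = 60000 / 80 ms
Beats per measure (3/4) = 3
One measure = 3 × 60000 / 80 = 180000 / 80 ms
2 measures = 2 × 180000 / 80 = 360000 / 80
= 4500.0 ms


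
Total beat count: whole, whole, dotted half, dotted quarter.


Reasoning:
Beat values:
  whole = 4 beats
  whole = 4 beats
  dotted half = 3 beats
  dotted quarter = 1.5 beats
Sum = 4 + 4 + 3 + 1.5
= 12.5 beats


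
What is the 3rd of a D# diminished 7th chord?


Solution.
Diminished 7th chord = root + minor 3rd + diminished 5th + diminished 7th
Seventh chords stack in thirds, so the letter names are D-F-A-C
Root: D#
Minor 3rd above D#: F#
Diminished 5th above D#: A
Diminished 7th above D#: C
The 3rd = F#


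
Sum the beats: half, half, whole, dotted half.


Beat values:
  half = 2 beats
  half = 2 beats
  whole = 4 beats
  dotted half = 3 beats
Sum = 2 + 2 + 4 + 3
= 11 beats


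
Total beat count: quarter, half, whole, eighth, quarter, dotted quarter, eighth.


Step by step:
Beat values:
  quarter = 1 beat
  half = 2 beats
  whole = 4 beats
  eighth = 0.5 beats
  quarter = 1 beat
  dotted quarter = 1.5 beats
  eighth = 0.5 beats
Sum = 1 + 2 + 4 + 0.5 + 1 + 1.5 + 0.5
= 10.5 beats


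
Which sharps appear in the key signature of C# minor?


Sharp minor keys follow the circle of fifths: A(0), E(1), B(2), F#(3), C#(4), G#(5), D#(6), A#(7)
C# minor has 4 sharps
Order of sharps: F# C# G# D# A# E# B# → first 4: F#, C#, G#, D#
= F#, C#, G#, D#


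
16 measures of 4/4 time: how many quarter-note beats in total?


Solution.
Time signature 4/4: the bottom number 4 means the quarter note gets one count
The top number 4 means 4 quarter-note beats per measure
Total = 4 × 16 measures
= 64 quarter-note beats


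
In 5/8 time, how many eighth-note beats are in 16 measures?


Solution.
Time signature 5/8: the bottom number 8 means the eighth note gets one count
The top number 5 means 5 eighth-note beats per measure
Total = 5 × 16 measures
= 80 eighth-note beats


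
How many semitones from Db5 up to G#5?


Reasoning:
Absolute semitone position = octave×12 + chromatic position
Db5: 5×12 + 1 = 61
G#5: 5×12 + 8 = 68
Difference = 68 - 61 = 7
= 7 semitones


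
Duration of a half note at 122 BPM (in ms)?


Step by step:
One quarter-note beat = 60000 / BPM = 60000 / 122 ms
Half note = 2 × quarter note
Duration = 2 × 60000 / 122 = 120000 / 122
= 983.6 ms


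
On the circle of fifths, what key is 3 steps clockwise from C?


Step by step:
Each clockwise step on the circle of fifths moves up a perfect 5th
From C: C → G → D → A
= A


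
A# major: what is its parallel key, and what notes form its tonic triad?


Step by step:
Parallel keys share the same tonic but differ in mode
A# major → parallel is A# minor
Tonic triad of A# minor = A# C# E#
= A# minor; triad = A# C# E#


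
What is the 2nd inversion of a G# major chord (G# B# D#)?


Step by step:
Root position: G# B# D#
2nd inversion: move root and 3rd up an octave
Bass note: D#
Notes (bottom to top) = D# G# B#


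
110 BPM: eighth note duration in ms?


Step by step:
One quarter-note beat = 60000 / BPM = 60000 / 110 ms
Eighth note = 1/2 × quarter note
Duration = 1/2 × 60000 / 110 = 30000 / 110
= 272.7 ms


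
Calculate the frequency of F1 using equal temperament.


Reasoning:
f = 440 × 2^(n/12) where n = semitones from A4
F1: -40 semitones from A4
f = 440 × 2^(-40/12)
f = 43.65 Hz


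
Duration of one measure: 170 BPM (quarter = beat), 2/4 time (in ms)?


Solution.
Quarter-note beat duration = 60000 / 170 ms
Beats per measure (2/4) = 2
One measure = 2 × 60000 / 170 = 120000 / 170 ms
= 705.9 ms


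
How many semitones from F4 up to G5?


Absolute semitone position = octave×12 + chromatic position
F4: 4×12 + 5 = 53
G5: 5×12 + 7 = 67
Difference = 67 - 53 = 14
= 14 semitones


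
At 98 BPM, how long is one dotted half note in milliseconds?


Step by step:
One quarter-note beat = 60000 / BPM = 60000 / 98 ms
Dotted half note = 3 × quarter note
Duration = 3 × 60000 / 98 = 180000 / 98
= 1836.7 ms


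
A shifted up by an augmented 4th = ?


Let's work it out.
augmented 4th: 4 letter names, 6 semitones
Letter: A + 3 → D
Pitch: A + 6 semitones, spelled as a D → D#
= D#


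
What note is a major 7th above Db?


Let's work it out.
A 7th spans 7 letter names, so from D we land on C
A major 7th = 11 semitones above Db
Spell C at that pitch: C
= C


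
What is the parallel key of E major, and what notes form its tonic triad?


Parallel keys share the same tonic but differ in mode
E major → parallel is E minor
Tonic triad of E minor = E G B
= E minor; triad = E G B


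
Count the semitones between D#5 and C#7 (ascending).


Working:
Absolute semitone position = octave×12 + chromatic position
D#5: 5×12 + 3 = 63
C#7: 7×12 + 1 = 85
Difference = 85 - 63 = 22
= 22 semitones


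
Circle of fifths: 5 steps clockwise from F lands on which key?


Reasoning:
Each clockwise step on the circle of fifths moves up a perfect 5th
From F: F → C → G → D → A → E
= E


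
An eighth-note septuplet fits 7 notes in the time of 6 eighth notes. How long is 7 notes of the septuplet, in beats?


Working:
Septuplet: 7 notes occupy the space of 6 eighth notes
Space = 6 × 1/2 = 3 beats
Each septuplet note = 3 / 7 = 3/7 beats
7 notes = 7 × 3/7 = 3
= 3 beats


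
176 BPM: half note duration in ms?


Reasoning:
One quarter-note beat = 60000 / BPM = 60000 / 176 ms
Half note = 2 × quarter note
Duration = 2 × 60000 / 176 = 120000 / 176
= 681.8 ms


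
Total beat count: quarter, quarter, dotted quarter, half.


Reasoning:
Beat values:
  quarter = 1 beat
  quarter = 1 beat
  dotted quarter = 1.5 beats
  half = 2 beats
Sum = 1 + 1 + 1.5 + 2
= 5.5 beats


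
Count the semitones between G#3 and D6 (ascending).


Absolute semitone position = octave×12 + chromatic position
G#3: 3×12 + 8 = 44
D6: 6×12 + 2 = 74
Difference = 74 - 44 = 30
= 30 semitones


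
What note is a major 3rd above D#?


A 3rd spans 3 letter names, so from D we land on F
A major 3rd = 4 semitones above D#
Spell F at that pitch: F##
= F##


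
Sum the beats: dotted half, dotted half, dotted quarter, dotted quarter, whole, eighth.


Working:
Beat values:
  dotted half = 3 beats
  dotted half = 3 beats
  dotted quarter = 1.5 beats
  dotted quarter = 1.5 beats
  whole = 4 beats
  eighth = 0.5 beats
Sum = 3 + 3 + 1.5 + 1.5 + 4 + 0.5
= 13.5 beats


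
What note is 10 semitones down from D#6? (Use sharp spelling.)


Step by step:
D#6: chromatic position 3 in octave 6 → absolute = 6×12 + 3 = 75
Transpose down 10: 75 - 10 = 65
65 = 5×12 + 5 → F in octave 5
Result = F5


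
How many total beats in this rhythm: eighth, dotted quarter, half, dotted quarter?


Beat values:
  eighth = 0.5 beats
  dotted quarter = 1.5 beats
  half = 2 beats
  dotted quarter = 1.5 beats
Sum = 0.5 + 1.5 + 2 + 1.5
= 5.5 beats


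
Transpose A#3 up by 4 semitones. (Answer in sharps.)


Let's work it out.
A#3: chromatic position 10 in octave 3 → absolute = 3×12 + 10 = 46
Transpose up 4: 46 + 4 = 50
50 = 4×12 + 2 → D in octave 4
Result = D4


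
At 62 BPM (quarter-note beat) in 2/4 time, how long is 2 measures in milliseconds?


Working:
Quarter-note beat duration = 60000 / 62 ms
Beats per measure (2/4) = 2
One measure = 2 × 60000 / 62 = 120000 / 62 ms
2 measures = 2 × 120000 / 62 = 240000 / 62
= 3871.0 ms


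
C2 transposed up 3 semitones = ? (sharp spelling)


C2: chromatic position 0 in octave 2 → absolute = 2×12 + 0 = 24
Transpose up 3: 24 + 3 = 27
27 = 2×12 + 3 → D# in octave 2
Result = D#2


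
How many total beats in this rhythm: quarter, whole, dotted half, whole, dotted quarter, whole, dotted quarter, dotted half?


Step by step:
Beat values:
  quarter = 1 beat
  whole = 4 beats
  dotted half = 3 beats
  whole = 4 beats
  dotted quarter = 1.5 beats
  whole = 4 beats
  dotted quarter = 1.5 beats
  dotted half = 3 beats
Sum = 1 + 4 + 3 + 4 + 1.5 + 4 + 1.5 + 3
= 22 beats


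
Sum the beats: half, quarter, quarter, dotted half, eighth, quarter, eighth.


Beat values:
  half = 2 beats
  quarter = 1 beat
  quarter = 1 beat
  dotted half = 3 beats
  eighth = 0.5 beats
  quarter = 1 beat
  eighth = 0.5 beats
Sum = 2 + 1 + 1 + 3 + 0.5 + 1 + 0.5
= 9 beats


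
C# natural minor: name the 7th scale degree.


Solution.
Natural minor scale pattern: W-H-W-W-H-W-W (2-1-2-2-1-2-2 semitones)
Starting from C#:
  C# + 2 semitones → D#
  D# + 1 semitone → E
  E + 2 semitones → F#
  F# + 2 semitones → G#
  G# + 1 semitone → A
  A + 2 semitones → B
  B + 2 semitones → C#
Scale: C# D# E F# G# A B
Degree 7 = B


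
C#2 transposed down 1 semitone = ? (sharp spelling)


Let's work it out.
C#2: chromatic position 1 in octave 2 → absolute = 2×12 + 1 = 25
Transpose down 1: 25 - 1 = 24
24 = 2×12 + 0 → C in octave 2
Result = C2


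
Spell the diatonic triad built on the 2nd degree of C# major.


Let's work it out.
C# major scale: C# D# E# F# G# A# B#
Diatonic triad on degree 2 stacks scale notes 2, 4, 6: D# F# A#
D#→F# = 3 semitones; D#→A# = 7 semitones → minor triad
= D# F# A# (minor)


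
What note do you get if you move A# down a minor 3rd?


Step by step:
minor 3rd: 3 letter names, 3 semitones
Letter: A - 2 → F
Pitch: A# - 3 semitones, spelled as an F → F##
= F##


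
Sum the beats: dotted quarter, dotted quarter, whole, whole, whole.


Let's work it out.
Beat values:
  dotted quarter = 1.5 beats
  dotted quarter = 1.5 beats
  whole = 4 beats
  whole = 4 beats
  whole = 4 beats
Sum = 1.5 + 1.5 + 4 + 4 + 4
= 15 beats


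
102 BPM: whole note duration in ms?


Step by step:
One quarter-note beat = 60000 / BPM = 60000 / 102 ms
Whole note = 4 × quarter note
Duration = 4 × 60000 / 102 = 240000 / 102
= 2352.9 ms


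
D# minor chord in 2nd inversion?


Working:
Root position: D# F# A#
2nd inversion: move root and 3rd up an octave
Bass note: A#
Notes (bottom to top) = A# D# F#


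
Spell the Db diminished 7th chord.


Let's work it out.
Diminished 7th chord = root + minor 3rd + diminished 5th + diminished 7th
Seventh chords stack in thirds, so the letter names are D-F-A-C
Root: Db
Minor 3rd above Db: Fb
Diminished 5th above Db: Abb
Diminished 7th above Db: Cbb
Chord = Db Fb Abb Cbb


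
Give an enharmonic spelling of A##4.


Let's work it out.
Enharmonic notes sound the same pitch but are spelled with different letter names
A## and B name the same pitch class
= B4


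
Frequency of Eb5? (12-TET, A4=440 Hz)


Reasoning:
f = 440 × 2^(n/12) where n = semitones from A4
Eb5: 6 semitones from A4
f = 440 × 2^(6/12)
f = 622.25 Hz


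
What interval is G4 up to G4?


Reasoning:
Letter names: G → G spans 1 letter name → a unison
Semitones: G4 → G4 = 0 half-steps
A unison of 0 semitones is a perfect unison
= perfect unison


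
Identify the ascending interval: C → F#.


Step by step:
Letter names: C → F spans 4 letter names → a 4th
Semitones: C → F# = 6 half-steps
A 4th of 6 semitones is an augmented 4th
= augmented 4th


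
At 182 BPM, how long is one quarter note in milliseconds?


Step by step:
One quarter-note beat = 60000 / BPM = 60000 / 182 ms
Duration = 60000 / 182
= 329.7 ms


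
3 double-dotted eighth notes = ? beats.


Base eighth note = 1/2 beats
Dot 1 adds half the previous value: +1/4
Dot 2 adds half the previous value: +1/8
One double-dotted eighth = 1/2 + 1/4 + 1/8 = 7/8
3 of them = 3 × 7/8 = 21/8
= 21/8 beats


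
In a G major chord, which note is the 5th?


Solution.
Major triad = root + major 3rd (4 semitones) + perfect 5th (7 semitones)
A triad on G stacks thirds, so the chord tones use letter names G-B-D
Root: G
Major 3rd above G: B
Perfect 5th above G: D
The 5th = D


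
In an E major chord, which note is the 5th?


Major triad = root + major 3rd (4 semitones) + perfect 5th (7 semitones)
A triad on E stacks thirds, so the chord tones use letter names E-G-B
Root: E
Major 3rd above E: G#
Perfect 5th above E: B
The 5th = B


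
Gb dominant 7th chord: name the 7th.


Dominant 7th chord = root + major 3rd + perfect 5th + minor 7th
Seventh chords stack in thirds, so the letter names are G-B-D-F
Root: Gb
Major 3rd above Gb: Bb
Perfect 5th above Gb: Db
Minor 7th above Gb: Fb
The 7th = Fb


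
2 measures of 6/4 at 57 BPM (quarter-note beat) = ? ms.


Step by step:
Quarter-note beat duration = 60000 / 57 ms
Beats per measure (6/4) = 6
One measure = 6 × 60000 / 57 = 360000 / 57 ms
2 measures = 2 × 360000 / 57 = 720000 / 57
= 12631.6 ms


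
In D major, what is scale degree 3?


Let's work it out.
Major scale pattern: W-W-H-W-W-W-H (2-2-1-2-2-2-1 semitones)
Starting from D:
  D + 2 semitones → E
  E + 2 semitones → F#
  F# + 1 semitone → G
  G + 2 semitones → A
  A + 2 semitones → B
  B + 2 semitones → C#
  C# + 1 semitone → D
Scale: D E F# G A B C#
Degree 3 = F#


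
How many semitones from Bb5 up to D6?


Absolute semitone position = octave×12 + chromatic position
Bb5: 5×12 + 10 = 70
D6: 6×12 + 2 = 74
Difference = 74 - 70 = 4
= 4 semitones


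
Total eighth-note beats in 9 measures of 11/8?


Working:
Time signature 11/8: the bottom number 8 means the eighth note gets one count
The top number 11 means 11 eighth-note beats per measure
Total = 11 × 9 measures
= 99 eighth-note beats


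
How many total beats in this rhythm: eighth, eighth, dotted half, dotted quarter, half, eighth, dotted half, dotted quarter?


Solution.
Beat values:
  eighth = 0.5 beats
  eighth = 0.5 beats
  dotted half = 3 beats
  dotted quarter = 1.5 beats
  half = 2 beats
  eighth = 0.5 beats
  dotted half = 3 beats
  dotted quarter = 1.5 beats
Sum = 0.5 + 0.5 + 3 + 1.5 + 2 + 0.5 + 3 + 1.5
= 12.5 beats


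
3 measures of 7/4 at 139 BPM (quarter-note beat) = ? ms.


Quarter-note beat duration = 60000 / 139 ms
Beats per measure (7/4) = 7
One measure = 7 × 60000 / 139 = 420000 / 139 ms
3 measures = 3 × 420000 / 139 = 1260000 / 139
= 9064.7 ms


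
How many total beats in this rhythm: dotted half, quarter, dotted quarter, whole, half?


Reasoning:
Beat values:
  dotted half = 3 beats
  quarter = 1 beat
  dotted quarter = 1.5 beats
  whole = 4 beats
  half = 2 beats
Sum = 3 + 1 + 1.5 + 4 + 2
= 11.5 beats


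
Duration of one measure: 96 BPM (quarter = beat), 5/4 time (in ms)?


Reasoning:
Quarter-note beat duration = 60000 / 96 ms
Beats per measure (5/4) = 5
One measure = 5 × 60000 / 96 = 300000 / 96 ms
= 3125.0 ms


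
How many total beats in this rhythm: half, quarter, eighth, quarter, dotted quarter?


Beat values:
  half = 2 beats
  quarter = 1 beat
  eighth = 0.5 beats
  quarter = 1 beat
  dotted quarter = 1.5 beats
Sum = 2 + 1 + 0.5 + 1 + 1.5
= 6 beats


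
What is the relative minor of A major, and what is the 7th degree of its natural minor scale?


The relative minor shares the major's key signature and starts on its 6th degree
6th degree = a major 6th above the tonic; a major 6th above A is F#
→ relative minor of A major is F# minor
F# natural minor scale: F# G# A B C# D E
= F# minor; 7th degree = E


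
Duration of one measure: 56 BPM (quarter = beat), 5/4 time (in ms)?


Let's work it out.
Quarter-note beat duration = 60000 / 56 ms
Beats per measure (5/4) = 5
One measure = 5 × 60000 / 56 = 300000 / 56 ms
= 5357.1 ms


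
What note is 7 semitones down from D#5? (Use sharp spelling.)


D#5: chromatic position 3 in octave 5 → absolute = 5×12 + 3 = 63
Transpose down 7: 63 - 7 = 56
56 = 4×12 + 8 → G# in octave 4
Result = G#4


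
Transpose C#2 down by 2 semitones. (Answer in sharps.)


Let's work it out.
C#2: chromatic position 1 in octave 2 → absolute = 2×12 + 1 = 25
Transpose down 2: 25 - 2 = 23
23 = 1×12 + 11 → B in octave 1
Result = B1


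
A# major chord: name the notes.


Reasoning:
Major triad = root + major 3rd (4 semitones) + perfect 5th (7 semitones)
A triad on A# stacks thirds, so the chord tones use letter names A-C-E
Root: A#
Major 3rd above A#: C##
Perfect 5th above A#: E#
Chord = A# C## E#


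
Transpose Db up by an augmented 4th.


Working:
augmented 4th: 4 letter names, 6 semitones
Letter: D + 3 → G
Pitch: Db + 6 semitones, spelled as a G → G
= G


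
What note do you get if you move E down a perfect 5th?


Reasoning:
perfect 5th: 5 letter names, 7 semitones
Letter: E - 4 → A
Pitch: E - 7 semitones, spelled as an A → A
= A


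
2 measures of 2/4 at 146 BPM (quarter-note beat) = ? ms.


Step by step:
Quarter-note beat duration = 60000 / 146 ms
Beats per measure (2/4) = 2
One measure = 2 × 60000 / 146 = 120000 / 146 ms
2 measures = 2 × 120000 / 146 = 240000 / 146
= 1643.8 ms


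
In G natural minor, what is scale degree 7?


Step by step:
Natural minor scale pattern: W-H-W-W-H-W-W (2-1-2-2-1-2-2 semitones)
Starting from G:
  G + 2 semitones → A
  A + 1 semitone → Bb
  Bb + 2 semitones → C
  C + 2 semitones → D
  D + 1 semitone → Eb
  Eb + 2 semitones → F
  F + 2 semitones → G
Scale: G A Bb C D Eb F
Degree 7 = F


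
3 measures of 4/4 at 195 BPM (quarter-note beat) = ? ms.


Quarter-note beat duration = 60000 / 195 ms
Beats per measure (4/4) = 4
One measure = 4 × 60000 / 195 = 240000 / 195 ms
3 measures = 3 × 240000 / 195 = 720000 / 195
= 3692.3 ms


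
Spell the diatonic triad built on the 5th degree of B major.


Working:
B major scale: B C# D# E F# G# A#
Diatonic triad on degree 5 stacks scale notes 5, 7, 2: F# A# C#
F#→A# = 4 semitones; F#→C# = 7 semitones → major triad
= F# A# C# (major)


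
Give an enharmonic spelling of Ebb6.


Working:
Enharmonic notes sound the same pitch but are spelled with different letter names
Ebb and D name the same pitch class
= D6


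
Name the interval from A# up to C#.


Step by step:
Letter names: A → C spans 3 letter names → a 3rd
Semitones: A# → C# = 3 half-steps
A 3rd of 3 semitones is a minor 3rd
= minor 3rd


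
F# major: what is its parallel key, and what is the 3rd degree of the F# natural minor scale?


Reasoning:
Parallel keys share the same tonic but differ in mode
F# major → parallel is F# minor
F# natural minor scale: F# G# A B C# D E
= F# minor; 3rd degree = A


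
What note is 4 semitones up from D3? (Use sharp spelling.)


D3: chromatic position 2 in octave 3 → absolute = 3×12 + 2 = 38
Transpose up 4: 38 + 4 = 42
42 = 3×12 + 6 → F# in octave 3
Result = F#3


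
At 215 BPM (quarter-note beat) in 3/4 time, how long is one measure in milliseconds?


Working:
Quarter-note beat duration = 60000 / 215 ms
Beats per measure (3/4) = 3
One measure = 3 × 60000 / 215 = 180000 / 215 ms
= 837.2 ms


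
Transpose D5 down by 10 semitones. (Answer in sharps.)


Reasoning:
D5: chromatic position 2 in octave 5 → absolute = 5×12 + 2 = 62
Transpose down 10: 62 - 10 = 52
52 = 4×12 + 4 → E in octave 4
Result = E4


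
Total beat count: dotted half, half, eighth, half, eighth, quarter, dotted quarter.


Beat values:
  dotted half = 3 beats
  half = 2 beats
  eighth = 0.5 beats
  half = 2 beats
  eighth = 0.5 beats
  quarter = 1 beat
  dotted quarter = 1.5 beats
Sum = 3 + 2 + 0.5 + 2 + 0.5 + 1 + 1.5
= 10.5 beats


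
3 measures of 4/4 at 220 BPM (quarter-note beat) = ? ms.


Reasoning:
Quarter-note beat duration = 60000 / 220 ms
Beats per measure (4/4) = 4
One measure = 4 × 60000 / 220 = 240000 / 220 ms
3 measures = 3 × 240000 / 220 = 720000 / 220
= 3272.7 ms


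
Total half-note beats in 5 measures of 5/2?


Time signature 5/2: the bottom number 2 means the half note gets one count
The top number 5 means 5 half-note beats per measure
Total = 5 × 5 measures
= 25 half-note beats


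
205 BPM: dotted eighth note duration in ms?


Let's work it out.
One quarter-note beat = 60000 / BPM = 60000 / 205 ms
Dotted eighth note = 3/4 × quarter note
Duration = 3/4 × 60000 / 205 = 45000 / 205
= 219.5 ms


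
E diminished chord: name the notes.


Step by step:
Diminished triad = root + minor 3rd (3 semitones) + diminished 5th (6 semitones)
A triad on E stacks thirds, so the chord tones use letter names E-G-B
Root: E
Minor 3rd above E: G
Diminished 5th above E: Bb
Chord = E G Bb


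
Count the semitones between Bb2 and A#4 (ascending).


Solution.
Absolute semitone position = octave×12 + chromatic position
Bb2: 2×12 + 10 = 34
A#4: 4×12 + 10 = 58
Difference = 58 - 34 = 24
= 24 semitones


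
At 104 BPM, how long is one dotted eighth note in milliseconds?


Let's work it out.
One quarter-note beat = 60000 / BPM = 60000 / 104 ms
Dotted eighth note = 3/4 × quarter note
Duration = 3/4 × 60000 / 104 = 45000 / 104
= 432.7 ms


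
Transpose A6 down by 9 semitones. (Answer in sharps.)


A6: chromatic position 9 in octave 6 → absolute = 6×12 + 9 = 81
Transpose down 9: 81 - 9 = 72
72 = 6×12 + 0 → C in octave 6
Result = C6


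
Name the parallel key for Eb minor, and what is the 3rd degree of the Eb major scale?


Let's work it out.
Parallel keys share the same tonic but differ in mode
Eb minor → parallel is Eb major
Eb major scale: Eb F G Ab Bb C D
= Eb major; 3rd degree = G


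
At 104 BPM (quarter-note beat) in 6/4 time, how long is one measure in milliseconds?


Quarter-note beat duration = 60000 / 104 ms
Beats per measure (6/4) = 6
One measure = 6 × 60000 / 104 = 360000 / 104 ms
= 3461.5 ms


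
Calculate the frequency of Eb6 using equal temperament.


Solution.
f = 440 × 2^(n/12) where n = semitones from A4
Eb6: 18 semitones from A4
f = 440 × 2^(18/12)
f = 1244.51 Hz


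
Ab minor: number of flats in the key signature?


Flat minor keys: A(0), D(1), G(2), C(3), F(4), Bb(5), Eb(6), Ab(7)
Ab minor has 7 flats
Order of flats: Bb Eb Ab Db Gb Cb Fb → first 7: Bb, Eb, Ab, Db, Gb, Cb, Fb
= 7 flats


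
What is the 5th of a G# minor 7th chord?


Minor 7th chord = root + minor 3rd + perfect 5th + minor 7th
Seventh chords stack in thirds, so the letter names are G-B-D-F
Root: G#
Minor 3rd above G#: B
Perfect 5th above G#: D#
Minor 7th above G#: F#
The 5th = D#


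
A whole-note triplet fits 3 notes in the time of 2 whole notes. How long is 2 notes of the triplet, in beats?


Working:
Triplet: 3 notes occupy the space of 2 whole notes
Space = 2 × 4 = 8 beats
Each triplet note = 8 / 3 = 8/3 beats
2 notes = 2 × 8/3 = 16/3
= 16/3 beats


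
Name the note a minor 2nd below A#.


Working:
A 2nd spans 2 letter names, so from A we land on G
A minor 2nd = 1 semitone below A#
Spell G at that pitch: G##
= G##


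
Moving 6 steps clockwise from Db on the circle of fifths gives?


Working:
Each clockwise step on the circle of fifths moves up a perfect 5th
From Db: Db → Ab → Eb → Bb → F → C → G
= G


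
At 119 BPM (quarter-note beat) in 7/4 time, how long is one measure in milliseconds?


Quarter-note beat duration = 60000 / 119 ms
Beats per measure (7/4) = 7
One measure = 7 × 60000 / 119 = 420000 / 119 ms
= 3529.4 ms
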